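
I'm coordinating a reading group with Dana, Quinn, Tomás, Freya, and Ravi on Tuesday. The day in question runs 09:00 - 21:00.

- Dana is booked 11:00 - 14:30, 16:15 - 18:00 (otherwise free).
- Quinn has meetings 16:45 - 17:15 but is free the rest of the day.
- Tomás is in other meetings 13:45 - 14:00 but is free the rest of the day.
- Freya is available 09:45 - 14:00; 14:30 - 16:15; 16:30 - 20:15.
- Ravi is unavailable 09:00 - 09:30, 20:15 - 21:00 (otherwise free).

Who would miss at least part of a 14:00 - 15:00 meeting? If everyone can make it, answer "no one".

Dana free: 09:00-11:00, 14:30-16:15, 18:00-21:00 (invert busy blocks within the working day).
Quinn free: 09:00-16:45, 17:15-21:00 (invert busy blocks within the working day).
Tomás free: 09:00-13:45, 14:00-21:00 (invert busy blocks within the working day).
Freya free: 09:45-14:00, 14:30-16:15, 16:30-20:15.
Ravi free: 09:30-20:15 (invert busy blocks within the working day).
Dana: not fully free for 14:00-15:00. Quinn: free for 14:00-15:00. Tomás: free for 14:00-15:00. Freya: not fully free for 14:00-15:00. Ravi: free for 14:00-15:00.

Dana, Freya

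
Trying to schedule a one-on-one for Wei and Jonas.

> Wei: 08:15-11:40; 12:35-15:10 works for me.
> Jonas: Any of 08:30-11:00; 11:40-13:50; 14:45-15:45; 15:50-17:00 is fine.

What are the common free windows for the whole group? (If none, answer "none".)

08:30-11:00, 12:35-13:50, 14:45-15:10

Wei ∩ Jonas: 08:30-11:00, 12:35-13:50, 14:45-15:10.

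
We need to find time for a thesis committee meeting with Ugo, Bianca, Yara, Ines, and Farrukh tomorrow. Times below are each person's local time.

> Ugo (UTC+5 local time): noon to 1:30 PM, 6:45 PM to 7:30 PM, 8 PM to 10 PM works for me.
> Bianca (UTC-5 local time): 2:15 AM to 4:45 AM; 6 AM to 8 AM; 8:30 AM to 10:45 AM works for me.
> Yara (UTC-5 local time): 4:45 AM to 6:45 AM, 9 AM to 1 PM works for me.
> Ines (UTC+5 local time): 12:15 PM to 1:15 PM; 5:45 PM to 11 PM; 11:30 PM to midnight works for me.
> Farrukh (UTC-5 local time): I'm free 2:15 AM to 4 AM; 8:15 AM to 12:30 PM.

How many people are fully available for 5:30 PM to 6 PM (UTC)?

2

Ugo in UTC: 07:00-08:30, 13:45-14:30, 15:00-17:00 (subtract 5h to convert from UTC+5).
Bianca in UTC: 07:15-09:45, 11:00-13:00, 13:30-15:45 (add 5h to convert from UTC-5).
Yara in UTC: 09:45-11:45, 14:00-18:00 (add 5h to convert from UTC-5).
Ines in UTC: 07:15-08:15, 12:45-18:00, 18:30-19:00 (subtract 5h to convert from UTC+5).
Farrukh in UTC: 07:15-09:00, 13:15-17:30 (add 5h to convert from UTC-5).
Yara and Ines can make the full 17:30-18:00 slot — that's 2.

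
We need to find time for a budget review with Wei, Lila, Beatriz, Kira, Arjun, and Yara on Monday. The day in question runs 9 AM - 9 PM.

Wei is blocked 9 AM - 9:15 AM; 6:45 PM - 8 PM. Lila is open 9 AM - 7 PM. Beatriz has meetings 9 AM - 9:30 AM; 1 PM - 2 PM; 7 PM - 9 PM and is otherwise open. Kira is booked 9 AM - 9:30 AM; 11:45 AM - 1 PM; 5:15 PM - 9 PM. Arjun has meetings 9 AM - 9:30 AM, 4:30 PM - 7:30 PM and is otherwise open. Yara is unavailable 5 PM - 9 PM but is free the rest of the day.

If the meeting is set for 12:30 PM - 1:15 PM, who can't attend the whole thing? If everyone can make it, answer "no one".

Wei free: 09:15-18:45, 20:00-21:00 (invert busy blocks within the working day).
Lila free: 09:00-19:00.
Beatriz free: 09:30-13:00, 14:00-19:00 (invert busy blocks within the working day).
Kira free: 09:30-11:45, 13:00-17:15 (invert busy blocks within the working day).
Arjun free: 09:30-16:30, 19:30-21:00 (invert busy blocks within the working day).
Yara free: 09:00-17:00 (invert busy blocks within the working day).
Wei: free for 12:30-13:15. Lila: free for 12:30-13:15. Beatriz: not fully free for 12:30-13:15. Kira: not fully free for 12:30-13:15. Arjun: free for 12:30-13:15. Yara: free for 12:30-13:15.

Beatriz, Kira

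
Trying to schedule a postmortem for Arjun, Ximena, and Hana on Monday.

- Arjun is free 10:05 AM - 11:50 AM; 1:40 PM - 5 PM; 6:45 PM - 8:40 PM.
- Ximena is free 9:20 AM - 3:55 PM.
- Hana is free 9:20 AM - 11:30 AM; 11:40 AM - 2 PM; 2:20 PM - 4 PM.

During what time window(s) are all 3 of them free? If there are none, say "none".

10:05-11:30, 11:40-11:50, 13:40-14:00, 14:20-15:55

Arjun ∩ Ximena: 10:05-11:50, 13:40-15:55.
Arjun ∩ Ximena ∩ Hana: 10:05-11:30, 11:40-11:50, 13:40-14:00, 14:20-15:55.
So the common availability across everyone is 10:05-11:30, 11:40-11:50, 13:40-14:00, 14:20-15:55.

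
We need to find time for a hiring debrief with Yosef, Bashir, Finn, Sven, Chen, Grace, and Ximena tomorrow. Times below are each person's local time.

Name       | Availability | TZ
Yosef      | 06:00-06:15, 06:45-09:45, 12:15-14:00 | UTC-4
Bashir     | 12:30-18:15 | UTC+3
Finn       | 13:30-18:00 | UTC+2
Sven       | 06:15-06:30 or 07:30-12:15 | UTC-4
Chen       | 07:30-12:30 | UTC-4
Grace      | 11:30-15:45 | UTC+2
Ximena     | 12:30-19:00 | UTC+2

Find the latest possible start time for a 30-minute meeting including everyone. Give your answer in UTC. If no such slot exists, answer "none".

Yosef in UTC: 10:00-10:15, 10:45-13:45, 16:15-18:00 (add 4h to convert from UTC-4).
Bashir in UTC: 09:30-15:15 (subtract 3h to convert from UTC+3).
Finn in UTC: 11:30-16:00 (subtract 2h to convert from UTC+2).
Sven in UTC: 10:15-10:30, 11:30-16:15 (add 4h to convert from UTC-4).
Chen in UTC: 11:30-16:30 (add 4h to convert from UTC-4).
Grace in UTC: 09:30-13:45 (subtract 2h to convert from UTC+2).
Ximena in UTC: 10:30-17:00 (subtract 2h to convert from UTC+2).
Yosef ∩ Bashir: 10:00-10:15, 10:45-13:45.
Yosef ∩ Bashir ∩ Finn: 11:30-13:45.
Yosef ∩ Bashir ∩ Finn ∩ Sven: 11:30-13:45.
Yosef ∩ Bashir ∩ Finn ∩ Sven ∩ Chen: 11:30-13:45.
Yosef ∩ Bashir ∩ Finn ∩ Sven ∩ Chen ∩ Grace: 11:30-13:45.
Yosef ∩ Bashir ∩ Finn ∩ Sven ∩ Chen ∩ Grace ∩ Ximena: 11:30-13:45.
The last common window of at least 30 minutes is 11:30-13:45; a 30-minute meeting can start as late as 13:15 and still end by 13:45.

13:15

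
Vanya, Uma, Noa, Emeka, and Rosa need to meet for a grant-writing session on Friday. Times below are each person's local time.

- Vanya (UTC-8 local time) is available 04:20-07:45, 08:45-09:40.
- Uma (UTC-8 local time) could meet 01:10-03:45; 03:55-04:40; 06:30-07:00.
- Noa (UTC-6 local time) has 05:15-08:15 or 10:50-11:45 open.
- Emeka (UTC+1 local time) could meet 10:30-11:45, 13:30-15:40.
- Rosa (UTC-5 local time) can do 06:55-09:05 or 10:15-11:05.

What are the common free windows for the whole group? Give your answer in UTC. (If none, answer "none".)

Vanya in UTC: 12:20-15:45, 16:45-17:40 (add 8h to convert from UTC-8).
Uma in UTC: 09:10-11:45, 11:55-12:40, 14:30-15:00 (add 8h to convert from UTC-8).
Noa in UTC: 11:15-14:15, 16:50-17:45 (add 6h to convert from UTC-6).
Emeka in UTC: 09:30-10:45, 12:30-14:40 (subtract 1h to convert from UTC+1).
Rosa in UTC: 11:55-14:05, 15:15-16:05 (add 5h to convert from UTC-5).
Vanya ∩ Uma: 12:20-12:40, 14:30-15:00.
Vanya ∩ Uma ∩ Noa: 12:20-12:40.
Vanya ∩ Uma ∩ Noa ∩ Emeka: 12:30-12:40.
Vanya ∩ Uma ∩ Noa ∩ Emeka ∩ Rosa: 12:30-12:40.

12:30-12:40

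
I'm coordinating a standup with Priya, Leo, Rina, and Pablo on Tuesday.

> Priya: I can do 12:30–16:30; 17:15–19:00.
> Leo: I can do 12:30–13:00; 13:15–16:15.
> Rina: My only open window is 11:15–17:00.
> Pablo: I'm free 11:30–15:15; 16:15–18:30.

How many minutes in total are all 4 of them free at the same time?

Priya ∩ Leo: 12:30-13:00, 13:15-16:15.
Priya ∩ Leo ∩ Rina: 12:30-13:00, 13:15-16:15.
Priya ∩ Leo ∩ Rina ∩ Pablo: 12:30-13:00, 13:15-15:15.
Summing the common windows: 30 + 120 = 150 minutes.

150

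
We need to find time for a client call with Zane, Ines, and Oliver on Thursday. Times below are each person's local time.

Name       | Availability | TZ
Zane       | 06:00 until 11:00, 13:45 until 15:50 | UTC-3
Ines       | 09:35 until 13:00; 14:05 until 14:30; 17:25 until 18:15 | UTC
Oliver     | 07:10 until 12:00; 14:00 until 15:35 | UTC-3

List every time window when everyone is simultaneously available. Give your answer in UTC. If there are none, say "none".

Zane in UTC: 09:00-14:00, 16:45-18:50 (add 3h to convert from UTC-3).
Ines in UTC: 09:35-13:00, 14:05-14:30, 17:25-18:15.
Oliver in UTC: 10:10-15:00, 17:00-18:35 (add 3h to convert from UTC-3).
Zane ∩ Ines: 09:35-13:00, 17:25-18:15.
Zane ∩ Ines ∩ Oliver: 10:10-13:00, 17:25-18:15.

10:10-13:00, 17:25-18:15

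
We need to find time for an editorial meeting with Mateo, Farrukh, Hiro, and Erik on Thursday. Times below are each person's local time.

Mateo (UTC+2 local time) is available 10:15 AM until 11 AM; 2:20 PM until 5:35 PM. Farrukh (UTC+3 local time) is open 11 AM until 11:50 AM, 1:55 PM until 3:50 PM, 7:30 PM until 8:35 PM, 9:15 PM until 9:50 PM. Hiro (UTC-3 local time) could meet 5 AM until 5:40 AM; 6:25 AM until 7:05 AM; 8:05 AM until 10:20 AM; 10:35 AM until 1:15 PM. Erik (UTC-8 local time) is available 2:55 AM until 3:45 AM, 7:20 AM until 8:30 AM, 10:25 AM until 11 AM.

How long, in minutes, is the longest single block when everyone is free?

0

Mateo in UTC: 08:15-09:00, 12:20-15:35 (subtract 2h to convert from UTC+2).
Farrukh in UTC: 08:00-08:50, 10:55-12:50, 16:30-17:35, 18:15-18:50 (subtract 3h to convert from UTC+3).
Hiro in UTC: 08:00-08:40, 09:25-10:05, 11:05-13:20, 13:35-16:15 (add 3h to convert from UTC-3).
Erik in UTC: 10:55-11:45, 15:20-16:30, 18:25-19:00 (add 8h to convert from UTC-8).
Mateo ∩ Farrukh: 08:15-08:50, 12:20-12:50.
Mateo ∩ Farrukh ∩ Hiro: 08:15-08:40, 12:20-12:50.
Mateo ∩ Farrukh ∩ Hiro ∩ Erik: ∅.
There is no time when everyone is free.
No common window exists, so the longest block is 0 minutes.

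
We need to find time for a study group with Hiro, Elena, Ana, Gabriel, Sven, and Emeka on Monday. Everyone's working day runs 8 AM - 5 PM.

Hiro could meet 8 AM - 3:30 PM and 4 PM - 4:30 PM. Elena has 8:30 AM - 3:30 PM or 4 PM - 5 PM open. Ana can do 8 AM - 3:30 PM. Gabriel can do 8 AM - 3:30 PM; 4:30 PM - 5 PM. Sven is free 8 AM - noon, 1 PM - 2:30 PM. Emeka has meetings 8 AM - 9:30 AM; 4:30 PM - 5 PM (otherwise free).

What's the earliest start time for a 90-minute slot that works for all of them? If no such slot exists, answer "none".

Hiro free: 08:00-15:30, 16:00-16:30.
Elena free: 08:30-15:30, 16:00-17:00.
Ana free: 08:00-15:30.
Gabriel free: 08:00-15:30, 16:30-17:00.
Sven free: 08:00-12:00, 13:00-14:30.
Emeka free: 09:30-16:30 (invert busy blocks within the working day).
Hiro ∩ Elena: 08:30-15:30, 16:00-16:30.
Hiro ∩ Elena ∩ Ana: 08:30-15:30.
Hiro ∩ Elena ∩ Ana ∩ Gabriel: 08:30-15:30.
Hiro ∩ Elena ∩ Ana ∩ Gabriel ∩ Sven: 08:30-12:00, 13:00-14:30.
Hiro ∩ Elena ∩ Ana ∩ Gabriel ∩ Sven ∩ Emeka: 09:30-12:00, 13:00-14:30.
So the common availability across everyone is 09:30-12:00, 13:00-14:30.
The first common window of at least 90 minutes is 09:30-12:00, so the earliest start is 09:30.

09:30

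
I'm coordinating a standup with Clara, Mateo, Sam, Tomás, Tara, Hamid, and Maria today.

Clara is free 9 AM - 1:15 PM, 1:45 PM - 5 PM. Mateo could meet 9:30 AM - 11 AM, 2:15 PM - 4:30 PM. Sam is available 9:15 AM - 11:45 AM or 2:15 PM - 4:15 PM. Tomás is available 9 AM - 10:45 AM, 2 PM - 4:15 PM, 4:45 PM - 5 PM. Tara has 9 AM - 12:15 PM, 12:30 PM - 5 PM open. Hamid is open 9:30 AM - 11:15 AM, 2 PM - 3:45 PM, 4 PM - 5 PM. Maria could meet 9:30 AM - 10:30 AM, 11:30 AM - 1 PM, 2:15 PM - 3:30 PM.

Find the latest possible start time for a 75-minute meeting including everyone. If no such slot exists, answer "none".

14:15

Clara ∩ Mateo: 09:30-11:00, 14:15-16:30.
Clara ∩ Mateo ∩ Sam: 09:30-11:00, 14:15-16:15.
Clara ∩ Mateo ∩ Sam ∩ Tomás: 09:30-10:45, 14:15-16:15.
Clara ∩ Mateo ∩ Sam ∩ Tomás ∩ Tara: 09:30-10:45, 14:15-16:15.
Clara ∩ Mateo ∩ Sam ∩ Tomás ∩ Tara ∩ Hamid: 09:30-10:45, 14:15-15:45, 16:00-16:15.
Clara ∩ Mateo ∩ Sam ∩ Tomás ∩ Tara ∩ Hamid ∩ Maria: 09:30-10:30, 14:15-15:30.
The last common window of at least 75 minutes is 14:15-15:30; a 75-minute meeting can start as late as 14:15 and still end by 15:30.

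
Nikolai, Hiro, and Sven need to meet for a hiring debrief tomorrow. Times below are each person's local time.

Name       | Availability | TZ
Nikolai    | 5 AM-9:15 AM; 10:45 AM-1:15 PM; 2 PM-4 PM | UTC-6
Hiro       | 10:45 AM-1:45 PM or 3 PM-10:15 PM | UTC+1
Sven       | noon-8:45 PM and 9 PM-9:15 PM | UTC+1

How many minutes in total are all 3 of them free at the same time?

Nikolai in UTC: 11:00-15:15, 16:45-19:15, 20:00-22:00 (add 6h to convert from UTC-6).
Hiro in UTC: 09:45-12:45, 14:00-21:15 (subtract 1h to convert from UTC+1).
Sven in UTC: 11:00-19:45, 20:00-20:15 (subtract 1h to convert from UTC+1).
Nikolai ∩ Hiro: 11:00-12:45, 14:00-15:15, 16:45-19:15, 20:00-21:15.
Nikolai ∩ Hiro ∩ Sven: 11:00-12:45, 14:00-15:15, 16:45-19:15, 20:00-20:15.
Summing the common windows: 105 + 75 + 150 + 15 = 345 minutes.

345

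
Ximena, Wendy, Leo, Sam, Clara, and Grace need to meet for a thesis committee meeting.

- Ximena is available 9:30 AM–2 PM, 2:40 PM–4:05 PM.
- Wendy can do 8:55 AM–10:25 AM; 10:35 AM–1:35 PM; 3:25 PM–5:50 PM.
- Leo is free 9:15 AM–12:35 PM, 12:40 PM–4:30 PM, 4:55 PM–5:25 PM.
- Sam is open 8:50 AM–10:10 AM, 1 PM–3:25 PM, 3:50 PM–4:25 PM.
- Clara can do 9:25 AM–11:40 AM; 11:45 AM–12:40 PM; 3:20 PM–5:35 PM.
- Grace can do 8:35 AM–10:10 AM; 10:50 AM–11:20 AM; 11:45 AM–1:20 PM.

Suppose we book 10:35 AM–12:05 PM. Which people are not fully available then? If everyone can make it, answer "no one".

Clara, Grace, Sam

Ximena: free for 10:35-12:05. Wendy: free for 10:35-12:05. Leo: free for 10:35-12:05. Sam: not fully free for 10:35-12:05. Clara: not fully free for 10:35-12:05. Grace: not fully free for 10:35-12:05.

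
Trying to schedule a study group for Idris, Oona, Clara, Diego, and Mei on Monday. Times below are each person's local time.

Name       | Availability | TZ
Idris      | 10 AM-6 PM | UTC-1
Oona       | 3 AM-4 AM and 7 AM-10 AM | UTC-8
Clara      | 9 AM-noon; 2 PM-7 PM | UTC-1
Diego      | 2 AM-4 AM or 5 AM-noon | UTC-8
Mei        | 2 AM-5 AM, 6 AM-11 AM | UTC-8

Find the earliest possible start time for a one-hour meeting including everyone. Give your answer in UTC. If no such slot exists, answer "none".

Idris in UTC: 11:00-19:00 (add 1h to convert from UTC-1).
Oona in UTC: 11:00-12:00, 15:00-18:00 (add 8h to convert from UTC-8).
Clara in UTC: 10:00-13:00, 15:00-20:00 (add 1h to convert from UTC-1).
Diego in UTC: 10:00-12:00, 13:00-20:00 (add 8h to convert from UTC-8).
Mei in UTC: 10:00-13:00, 14:00-19:00 (add 8h to convert from UTC-8).
Idris ∩ Oona: 11:00-12:00, 15:00-18:00.
Idris ∩ Oona ∩ Clara: 11:00-12:00, 15:00-18:00.
Idris ∩ Oona ∩ Clara ∩ Diego: 11:00-12:00, 15:00-18:00.
Idris ∩ Oona ∩ Clara ∩ Diego ∩ Mei: 11:00-12:00, 15:00-18:00.
The first common window of at least 60 minutes is 11:00-12:00, so the earliest start is 11:00.

11:00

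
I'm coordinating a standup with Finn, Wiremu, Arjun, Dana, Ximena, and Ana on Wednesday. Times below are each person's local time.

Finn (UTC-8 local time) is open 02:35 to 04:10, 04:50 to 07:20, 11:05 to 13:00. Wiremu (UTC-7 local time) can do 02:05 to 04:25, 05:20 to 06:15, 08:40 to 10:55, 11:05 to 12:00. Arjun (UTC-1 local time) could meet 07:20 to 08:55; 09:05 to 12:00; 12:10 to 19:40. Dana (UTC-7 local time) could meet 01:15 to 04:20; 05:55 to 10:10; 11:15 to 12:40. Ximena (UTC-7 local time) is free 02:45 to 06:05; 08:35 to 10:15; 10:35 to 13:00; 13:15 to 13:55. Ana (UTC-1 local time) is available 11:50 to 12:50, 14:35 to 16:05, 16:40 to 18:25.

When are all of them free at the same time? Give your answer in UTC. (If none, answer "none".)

12:55-13:00

Finn in UTC: 10:35-12:10, 12:50-15:20, 19:05-21:00 (add 8h to convert from UTC-8).
Wiremu in UTC: 09:05-11:25, 12:20-13:15, 15:40-17:55, 18:05-19:00 (add 7h to convert from UTC-7).
Arjun in UTC: 08:20-09:55, 10:05-13:00, 13:10-20:40 (add 1h to convert from UTC-1).
Dana in UTC: 08:15-11:20, 12:55-17:10, 18:15-19:40 (add 7h to convert from UTC-7).
Ximena in UTC: 09:45-13:05, 15:35-17:15, 17:35-20:00, 20:15-20:55 (add 7h to convert from UTC-7).
Ana in UTC: 12:50-13:50, 15:35-17:05, 17:40-19:25 (add 1h to convert from UTC-1).
Finn ∩ Wiremu: 10:35-11:25, 12:50-13:15.
Finn ∩ Wiremu ∩ Arjun: 10:35-11:25, 12:50-13:00, 13:10-13:15.
Finn ∩ Wiremu ∩ Arjun ∩ Dana: 10:35-11:20, 12:55-13:00, 13:10-13:15.
Finn ∩ Wiremu ∩ Arjun ∩ Dana ∩ Ximena: 10:35-11:20, 12:55-13:00.
Finn ∩ Wiremu ∩ Arjun ∩ Dana ∩ Ximena ∩ Ana: 12:55-13:00.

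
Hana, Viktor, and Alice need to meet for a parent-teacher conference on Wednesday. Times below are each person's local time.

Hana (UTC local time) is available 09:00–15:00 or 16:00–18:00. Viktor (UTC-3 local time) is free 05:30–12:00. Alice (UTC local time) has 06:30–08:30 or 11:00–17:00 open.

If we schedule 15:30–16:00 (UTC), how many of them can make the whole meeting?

1

Hana in UTC: 09:00-15:00, 16:00-18:00.
Viktor in UTC: 08:30-15:00 (add 3h to convert from UTC-3).
Alice in UTC: 06:30-08:30, 11:00-17:00.
Alice can make the full 15:30-16:00 slot — that's 1.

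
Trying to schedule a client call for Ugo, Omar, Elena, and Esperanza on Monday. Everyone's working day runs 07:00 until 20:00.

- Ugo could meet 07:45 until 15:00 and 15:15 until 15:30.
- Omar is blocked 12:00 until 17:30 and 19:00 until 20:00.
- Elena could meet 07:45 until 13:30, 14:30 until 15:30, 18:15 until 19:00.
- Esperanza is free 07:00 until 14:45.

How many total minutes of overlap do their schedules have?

255

Ugo free: 07:45-15:00, 15:15-15:30.
Omar free: 07:00-12:00, 17:30-19:00 (invert busy blocks within the working day).
Elena free: 07:45-13:30, 14:30-15:30, 18:15-19:00.
Esperanza free: 07:00-14:45.
Ugo ∩ Omar: 07:45-12:00.
Ugo ∩ Omar ∩ Elena: 07:45-12:00.
Ugo ∩ Omar ∩ Elena ∩ Esperanza: 07:45-12:00.
That's a single block of 255 minutes.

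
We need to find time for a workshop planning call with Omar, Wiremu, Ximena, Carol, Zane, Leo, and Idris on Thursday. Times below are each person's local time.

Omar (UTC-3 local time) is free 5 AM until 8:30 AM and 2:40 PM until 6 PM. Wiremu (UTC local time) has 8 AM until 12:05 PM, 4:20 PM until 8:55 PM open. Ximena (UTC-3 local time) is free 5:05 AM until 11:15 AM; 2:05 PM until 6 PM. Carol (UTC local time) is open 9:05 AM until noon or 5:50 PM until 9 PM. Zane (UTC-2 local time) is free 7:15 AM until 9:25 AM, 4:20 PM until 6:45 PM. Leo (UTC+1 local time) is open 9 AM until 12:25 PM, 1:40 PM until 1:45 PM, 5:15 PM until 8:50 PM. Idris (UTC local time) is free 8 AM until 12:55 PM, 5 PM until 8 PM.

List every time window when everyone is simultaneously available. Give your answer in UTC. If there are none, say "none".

Omar in UTC: 08:00-11:30, 17:40-21:00 (add 3h to convert from UTC-3).
Wiremu in UTC: 08:00-12:05, 16:20-20:55.
Ximena in UTC: 08:05-14:15, 17:05-21:00 (add 3h to convert from UTC-3).
Carol in UTC: 09:05-12:00, 17:50-21:00.
Zane in UTC: 09:15-11:25, 18:20-20:45 (add 2h to convert from UTC-2).
Leo in UTC: 08:00-11:25, 12:40-12:45, 16:15-19:50 (subtract 1h to convert from UTC+1).
Idris in UTC: 08:00-12:55, 17:00-20:00.
Omar ∩ Wiremu: 08:00-11:30, 17:40-20:55.
Omar ∩ Wiremu ∩ Ximena: 08:05-11:30, 17:40-20:55.
Omar ∩ Wiremu ∩ Ximena ∩ Carol: 09:05-11:30, 17:50-20:55.
Omar ∩ Wiremu ∩ Ximena ∩ Carol ∩ Zane: 09:15-11:25, 18:20-20:45.
Omar ∩ Wiremu ∩ Ximena ∩ Carol ∩ Zane ∩ Leo: 09:15-11:25, 18:20-19:50.
Omar ∩ Wiremu ∩ Ximena ∩ Carol ∩ Zane ∩ Leo ∩ Idris: 09:15-11:25, 18:20-19:50.

09:15-11:25, 18:20-19:50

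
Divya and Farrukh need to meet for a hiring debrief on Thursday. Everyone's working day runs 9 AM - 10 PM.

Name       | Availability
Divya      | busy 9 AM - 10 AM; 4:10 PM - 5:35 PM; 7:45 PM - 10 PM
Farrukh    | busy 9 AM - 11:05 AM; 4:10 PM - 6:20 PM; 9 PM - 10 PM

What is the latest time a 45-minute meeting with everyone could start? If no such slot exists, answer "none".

19:00

Divya free: 10:00-16:10, 17:35-19:45 (invert busy blocks within the working day).
Farrukh free: 11:05-16:10, 18:20-21:00 (invert busy blocks within the working day).
Divya ∩ Farrukh: 11:05-16:10, 18:20-19:45.
Those are the intersection windows.
The last common window of at least 45 minutes is 18:20-19:45; a 45-minute meeting can start as late as 19:00 and still end by 19:45.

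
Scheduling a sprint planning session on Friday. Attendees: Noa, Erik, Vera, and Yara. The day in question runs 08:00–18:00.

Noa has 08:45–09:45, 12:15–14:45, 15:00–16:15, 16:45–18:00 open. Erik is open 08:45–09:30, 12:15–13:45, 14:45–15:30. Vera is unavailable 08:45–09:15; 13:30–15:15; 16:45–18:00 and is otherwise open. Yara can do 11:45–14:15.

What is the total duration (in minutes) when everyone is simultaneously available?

75

Noa free: 08:45-09:45, 12:15-14:45, 15:00-16:15, 16:45-18:00.
Erik free: 08:45-09:30, 12:15-13:45, 14:45-15:30.
Vera free: 08:00-08:45, 09:15-13:30, 15:15-16:45 (invert busy blocks within the working day).
Yara free: 11:45-14:15.
Noa ∩ Erik: 08:45-09:30, 12:15-13:45, 15:00-15:30.
Noa ∩ Erik ∩ Vera: 09:15-09:30, 12:15-13:30, 15:15-15:30.
Noa ∩ Erik ∩ Vera ∩ Yara: 12:15-13:30.
Those are the intersection windows.
That's a single block of 75 minutes.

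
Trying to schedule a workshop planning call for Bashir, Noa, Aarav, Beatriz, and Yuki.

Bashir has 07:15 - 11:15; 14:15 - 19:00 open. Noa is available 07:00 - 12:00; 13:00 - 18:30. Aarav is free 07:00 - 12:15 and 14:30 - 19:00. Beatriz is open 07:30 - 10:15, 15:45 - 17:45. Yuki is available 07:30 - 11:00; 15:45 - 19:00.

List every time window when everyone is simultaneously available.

Bashir ∩ Noa: 07:15-11:15, 14:15-18:30.
Bashir ∩ Noa ∩ Aarav: 07:15-11:15, 14:30-18:30.
Bashir ∩ Noa ∩ Aarav ∩ Beatriz: 07:30-10:15, 15:45-17:45.
Bashir ∩ Noa ∩ Aarav ∩ Beatriz ∩ Yuki: 07:30-10:15, 15:45-17:45.

07:30-10:15, 15:45-17:45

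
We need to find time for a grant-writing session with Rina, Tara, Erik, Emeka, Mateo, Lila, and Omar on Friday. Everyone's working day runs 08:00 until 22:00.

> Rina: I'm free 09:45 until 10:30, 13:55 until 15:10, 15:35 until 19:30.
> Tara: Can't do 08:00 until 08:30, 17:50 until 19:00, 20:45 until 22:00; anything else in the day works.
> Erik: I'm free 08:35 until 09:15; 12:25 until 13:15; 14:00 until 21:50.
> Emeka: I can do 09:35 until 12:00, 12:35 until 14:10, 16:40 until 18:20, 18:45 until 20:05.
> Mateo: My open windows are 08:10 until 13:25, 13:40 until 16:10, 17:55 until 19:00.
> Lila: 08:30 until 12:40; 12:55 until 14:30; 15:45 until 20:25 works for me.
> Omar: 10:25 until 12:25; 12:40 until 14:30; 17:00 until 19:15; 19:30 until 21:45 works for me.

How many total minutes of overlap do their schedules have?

10

Rina free: 09:45-10:30, 13:55-15:10, 15:35-19:30.
Tara free: 08:30-17:50, 19:00-20:45 (invert busy blocks within the working day).
Erik free: 08:35-09:15, 12:25-13:15, 14:00-21:50.
Emeka free: 09:35-12:00, 12:35-14:10, 16:40-18:20, 18:45-20:05.
Mateo free: 08:10-13:25, 13:40-16:10, 17:55-19:00.
Lila free: 08:30-12:40, 12:55-14:30, 15:45-20:25.
Omar free: 10:25-12:25, 12:40-14:30, 17:00-19:15, 19:30-21:45.
Rina ∩ Tara: 09:45-10:30, 13:55-15:10, 15:35-17:50, 19:00-19:30.
Rina ∩ Tara ∩ Erik: 14:00-15:10, 15:35-17:50, 19:00-19:30.
Rina ∩ Tara ∩ Erik ∩ Emeka: 14:00-14:10, 16:40-17:50, 19:00-19:30.
Rina ∩ Tara ∩ Erik ∩ Emeka ∩ Mateo: 14:00-14:10.
Rina ∩ Tara ∩ Erik ∩ Emeka ∩ Mateo ∩ Lila: 14:00-14:10.
Rina ∩ Tara ∩ Erik ∩ Emeka ∩ Mateo ∩ Lila ∩ Omar: 14:00-14:10.
Those are the intersection windows.
That's a single block of 10 minutes.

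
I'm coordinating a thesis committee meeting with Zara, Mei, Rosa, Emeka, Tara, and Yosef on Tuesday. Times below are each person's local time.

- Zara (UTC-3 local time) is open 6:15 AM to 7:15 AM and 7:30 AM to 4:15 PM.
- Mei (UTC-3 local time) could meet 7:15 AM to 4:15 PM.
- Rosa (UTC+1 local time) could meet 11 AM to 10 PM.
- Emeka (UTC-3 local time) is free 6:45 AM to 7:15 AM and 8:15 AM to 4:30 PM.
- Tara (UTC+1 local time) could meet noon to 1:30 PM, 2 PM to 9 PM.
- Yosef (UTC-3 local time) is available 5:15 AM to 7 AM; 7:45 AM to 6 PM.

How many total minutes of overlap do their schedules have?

450

Zara in UTC: 09:15-10:15, 10:30-19:15 (add 3h to convert from UTC-3).
Mei in UTC: 10:15-19:15 (add 3h to convert from UTC-3).
Rosa in UTC: 10:00-21:00 (subtract 1h to convert from UTC+1).
Emeka in UTC: 09:45-10:15, 11:15-19:30 (add 3h to convert from UTC-3).
Tara in UTC: 11:00-12:30, 13:00-20:00 (subtract 1h to convert from UTC+1).
Yosef in UTC: 08:15-10:00, 10:45-21:00 (add 3h to convert from UTC-3).
Zara ∩ Mei: 10:30-19:15.
Zara ∩ Mei ∩ Rosa: 10:30-19:15.
Zara ∩ Mei ∩ Rosa ∩ Emeka: 11:15-19:15.
Zara ∩ Mei ∩ Rosa ∩ Emeka ∩ Tara: 11:15-12:30, 13:00-19:15.
Zara ∩ Mei ∩ Rosa ∩ Emeka ∩ Tara ∩ Yosef: 11:15-12:30, 13:00-19:15.
Summing the common windows: 75 + 375 = 450 minutes.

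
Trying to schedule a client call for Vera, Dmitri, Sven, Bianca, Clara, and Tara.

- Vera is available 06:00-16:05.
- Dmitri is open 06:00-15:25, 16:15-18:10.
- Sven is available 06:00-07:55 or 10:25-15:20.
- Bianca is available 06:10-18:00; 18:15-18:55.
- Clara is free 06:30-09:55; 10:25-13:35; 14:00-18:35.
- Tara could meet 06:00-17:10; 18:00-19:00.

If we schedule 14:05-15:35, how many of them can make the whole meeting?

Vera, Bianca, Clara, and Tara can make the full 14:05-15:35 slot — that's 4.

4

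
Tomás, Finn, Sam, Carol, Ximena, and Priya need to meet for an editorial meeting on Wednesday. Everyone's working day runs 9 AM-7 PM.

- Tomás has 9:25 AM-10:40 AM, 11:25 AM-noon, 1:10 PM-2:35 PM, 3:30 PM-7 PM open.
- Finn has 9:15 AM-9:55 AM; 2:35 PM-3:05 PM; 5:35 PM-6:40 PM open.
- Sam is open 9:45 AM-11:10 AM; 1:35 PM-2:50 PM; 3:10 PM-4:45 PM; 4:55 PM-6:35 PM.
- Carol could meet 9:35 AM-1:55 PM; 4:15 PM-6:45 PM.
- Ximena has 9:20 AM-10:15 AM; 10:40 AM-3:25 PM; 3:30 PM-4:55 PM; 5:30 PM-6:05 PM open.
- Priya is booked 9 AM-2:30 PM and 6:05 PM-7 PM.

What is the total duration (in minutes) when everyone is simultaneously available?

Tomás free: 09:25-10:40, 11:25-12:00, 13:10-14:35, 15:30-19:00.
Finn free: 09:15-09:55, 14:35-15:05, 17:35-18:40.
Sam free: 09:45-11:10, 13:35-14:50, 15:10-16:45, 16:55-18:35.
Carol free: 09:35-13:55, 16:15-18:45.
Ximena free: 09:20-10:15, 10:40-15:25, 15:30-16:55, 17:30-18:05.
Priya free: 14:30-18:05 (invert busy blocks within the working day).
Tomás ∩ Finn: 09:25-09:55, 17:35-18:40.
Tomás ∩ Finn ∩ Sam: 09:45-09:55, 17:35-18:35.
Tomás ∩ Finn ∩ Sam ∩ Carol: 09:45-09:55, 17:35-18:35.
Tomás ∩ Finn ∩ Sam ∩ Carol ∩ Ximena: 09:45-09:55, 17:35-18:05.
Tomás ∩ Finn ∩ Sam ∩ Carol ∩ Ximena ∩ Priya: 17:35-18:05.
That's a single block of 30 minutes.

30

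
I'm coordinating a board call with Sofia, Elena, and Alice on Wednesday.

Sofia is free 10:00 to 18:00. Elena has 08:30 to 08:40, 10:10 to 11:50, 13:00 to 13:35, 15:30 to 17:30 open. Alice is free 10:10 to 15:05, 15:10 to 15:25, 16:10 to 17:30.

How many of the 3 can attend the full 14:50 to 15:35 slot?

Sofia can make the full 14:50-15:35 slot — that's 1.

1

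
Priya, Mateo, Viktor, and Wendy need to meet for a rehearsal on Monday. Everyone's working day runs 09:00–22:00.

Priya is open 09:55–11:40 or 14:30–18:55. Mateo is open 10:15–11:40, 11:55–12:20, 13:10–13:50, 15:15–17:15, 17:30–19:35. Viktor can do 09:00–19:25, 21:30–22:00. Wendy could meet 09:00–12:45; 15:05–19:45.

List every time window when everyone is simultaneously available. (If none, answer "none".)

Priya ∩ Mateo: 10:15-11:40, 15:15-17:15, 17:30-18:55.
Priya ∩ Mateo ∩ Viktor: 10:15-11:40, 15:15-17:15, 17:30-18:55.
Priya ∩ Mateo ∩ Viktor ∩ Wendy: 10:15-11:40, 15:15-17:15, 17:30-18:55.

10:15-11:40, 15:15-17:15, 17:30-18:55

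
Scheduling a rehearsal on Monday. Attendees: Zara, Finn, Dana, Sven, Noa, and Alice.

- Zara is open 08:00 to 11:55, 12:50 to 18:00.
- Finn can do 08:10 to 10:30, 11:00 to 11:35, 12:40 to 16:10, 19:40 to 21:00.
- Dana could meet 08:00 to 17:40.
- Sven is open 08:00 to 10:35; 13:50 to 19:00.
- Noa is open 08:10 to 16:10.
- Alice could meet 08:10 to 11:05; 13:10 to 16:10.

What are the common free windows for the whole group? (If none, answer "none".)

08:10-10:30, 13:50-16:10

Zara ∩ Finn: 08:10-10:30, 11:00-11:35, 12:50-16:10.
Zara ∩ Finn ∩ Dana: 08:10-10:30, 11:00-11:35, 12:50-16:10.
Zara ∩ Finn ∩ Dana ∩ Sven: 08:10-10:30, 13:50-16:10.
Zara ∩ Finn ∩ Dana ∩ Sven ∩ Noa: 08:10-10:30, 13:50-16:10.
Zara ∩ Finn ∩ Dana ∩ Sven ∩ Noa ∩ Alice: 08:10-10:30, 13:50-16:10.
So the common availability across everyone is 08:10-10:30, 13:50-16:10.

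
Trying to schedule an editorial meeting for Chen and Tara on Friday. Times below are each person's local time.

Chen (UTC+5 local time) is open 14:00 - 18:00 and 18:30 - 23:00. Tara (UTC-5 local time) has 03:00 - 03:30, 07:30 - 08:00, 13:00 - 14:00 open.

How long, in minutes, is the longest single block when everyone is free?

Chen in UTC: 09:00-13:00, 13:30-18:00 (subtract 5h to convert from UTC+5).
Tara in UTC: 08:00-08:30, 12:30-13:00, 18:00-19:00 (add 5h to convert from UTC-5).
Chen ∩ Tara: 12:30-13:00.
Those are the intersection windows.
The longest is 12:30-13:00 at 30 minutes.

30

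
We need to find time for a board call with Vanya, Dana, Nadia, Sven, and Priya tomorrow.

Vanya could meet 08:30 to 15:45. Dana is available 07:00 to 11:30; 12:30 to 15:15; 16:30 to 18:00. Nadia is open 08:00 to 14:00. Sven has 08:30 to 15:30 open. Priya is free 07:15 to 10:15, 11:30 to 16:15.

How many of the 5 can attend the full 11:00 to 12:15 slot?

Vanya, Nadia, and Sven can make the full 11:00-12:15 slot — that's 3.

3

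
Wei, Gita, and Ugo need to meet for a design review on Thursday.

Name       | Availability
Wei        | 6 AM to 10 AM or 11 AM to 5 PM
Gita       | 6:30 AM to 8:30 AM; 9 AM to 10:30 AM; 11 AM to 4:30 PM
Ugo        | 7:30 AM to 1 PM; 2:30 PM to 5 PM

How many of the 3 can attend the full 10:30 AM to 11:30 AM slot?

Ugo can make the full 10:30-11:30 slot — that's 1.

1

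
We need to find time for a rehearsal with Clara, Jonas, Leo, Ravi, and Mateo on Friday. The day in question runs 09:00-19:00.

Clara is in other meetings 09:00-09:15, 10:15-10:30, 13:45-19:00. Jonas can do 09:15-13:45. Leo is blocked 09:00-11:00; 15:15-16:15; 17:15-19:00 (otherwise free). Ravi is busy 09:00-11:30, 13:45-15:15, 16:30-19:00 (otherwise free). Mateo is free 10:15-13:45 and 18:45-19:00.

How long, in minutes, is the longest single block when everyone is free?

Clara free: 09:15-10:15, 10:30-13:45 (invert busy blocks within the working day).
Jonas free: 09:15-13:45.
Leo free: 11:00-15:15, 16:15-17:15 (invert busy blocks within the working day).
Ravi free: 11:30-13:45, 15:15-16:30 (invert busy blocks within the working day).
Mateo free: 10:15-13:45, 18:45-19:00.
Clara ∩ Jonas: 09:15-10:15, 10:30-13:45.
Clara ∩ Jonas ∩ Leo: 11:00-13:45.
Clara ∩ Jonas ∩ Leo ∩ Ravi: 11:30-13:45.
Clara ∩ Jonas ∩ Leo ∩ Ravi ∩ Mateo: 11:30-13:45.
The longest is 11:30-13:45 at 135 minutes.

135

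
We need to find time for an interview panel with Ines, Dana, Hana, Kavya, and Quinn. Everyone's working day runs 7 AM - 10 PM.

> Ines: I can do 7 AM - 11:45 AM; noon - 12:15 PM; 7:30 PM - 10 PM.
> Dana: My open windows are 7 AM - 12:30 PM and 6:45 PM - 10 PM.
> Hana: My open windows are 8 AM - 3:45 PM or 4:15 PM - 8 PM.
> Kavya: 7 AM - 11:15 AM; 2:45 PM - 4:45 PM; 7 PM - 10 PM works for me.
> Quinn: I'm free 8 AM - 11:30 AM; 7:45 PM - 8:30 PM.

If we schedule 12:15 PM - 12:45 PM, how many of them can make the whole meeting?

1

Hana can make the full 12:15-12:45 slot — that's 1.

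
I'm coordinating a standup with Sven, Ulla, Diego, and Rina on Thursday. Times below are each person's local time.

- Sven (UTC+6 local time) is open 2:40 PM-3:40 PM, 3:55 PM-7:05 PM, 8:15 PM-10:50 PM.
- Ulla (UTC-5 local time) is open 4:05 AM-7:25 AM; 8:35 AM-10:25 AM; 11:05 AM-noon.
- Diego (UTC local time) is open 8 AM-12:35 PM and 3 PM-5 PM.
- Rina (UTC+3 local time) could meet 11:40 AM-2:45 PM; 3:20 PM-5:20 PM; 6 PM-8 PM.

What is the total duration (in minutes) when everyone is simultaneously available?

220

Sven in UTC: 08:40-09:40, 09:55-13:05, 14:15-16:50 (subtract 6h to convert from UTC+6).
Ulla in UTC: 09:05-12:25, 13:35-15:25, 16:05-17:00 (add 5h to convert from UTC-5).
Diego in UTC: 08:00-12:35, 15:00-17:00.
Rina in UTC: 08:40-11:45, 12:20-14:20, 15:00-17:00 (subtract 3h to convert from UTC+3).
Sven ∩ Ulla: 09:05-09:40, 09:55-12:25, 14:15-15:25, 16:05-16:50.
Sven ∩ Ulla ∩ Diego: 09:05-09:40, 09:55-12:25, 15:00-15:25, 16:05-16:50.
Sven ∩ Ulla ∩ Diego ∩ Rina: 09:05-09:40, 09:55-11:45, 12:20-12:25, 15:00-15:25, 16:05-16:50.
Summing the common windows: 35 + 110 + 5 + 25 + 45 = 220 minutes.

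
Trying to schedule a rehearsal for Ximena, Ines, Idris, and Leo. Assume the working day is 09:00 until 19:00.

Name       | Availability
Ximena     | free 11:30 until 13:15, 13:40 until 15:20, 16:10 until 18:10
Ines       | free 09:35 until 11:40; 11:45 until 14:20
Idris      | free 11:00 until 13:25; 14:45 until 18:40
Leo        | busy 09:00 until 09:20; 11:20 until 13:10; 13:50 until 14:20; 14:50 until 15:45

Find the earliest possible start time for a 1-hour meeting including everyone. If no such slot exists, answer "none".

Ximena free: 11:30-13:15, 13:40-15:20, 16:10-18:10.
Ines free: 09:35-11:40, 11:45-14:20.
Idris free: 11:00-13:25, 14:45-18:40.
Leo free: 09:20-11:20, 13:10-13:50, 14:20-14:50, 15:45-19:00 (invert busy blocks within the working day).
Ximena ∩ Ines: 11:30-11:40, 11:45-13:15, 13:40-14:20.
Ximena ∩ Ines ∩ Idris: 11:30-11:40, 11:45-13:15.
Ximena ∩ Ines ∩ Idris ∩ Leo: 13:10-13:15.
Those are the intersection windows.
No common window is at least 60 minutes long.

none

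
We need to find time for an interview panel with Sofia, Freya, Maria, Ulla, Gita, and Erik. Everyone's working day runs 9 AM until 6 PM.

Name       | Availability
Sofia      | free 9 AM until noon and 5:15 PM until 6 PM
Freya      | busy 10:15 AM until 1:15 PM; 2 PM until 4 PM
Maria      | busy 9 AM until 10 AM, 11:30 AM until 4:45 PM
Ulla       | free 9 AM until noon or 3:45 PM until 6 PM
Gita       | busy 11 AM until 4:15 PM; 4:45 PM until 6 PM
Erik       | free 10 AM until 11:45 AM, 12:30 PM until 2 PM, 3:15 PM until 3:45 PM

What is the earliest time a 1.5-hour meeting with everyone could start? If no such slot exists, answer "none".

none

Sofia free: 09:00-12:00, 17:15-18:00.
Freya free: 09:00-10:15, 13:15-14:00, 16:00-18:00 (invert busy blocks within the working day).
Maria free: 10:00-11:30, 16:45-18:00 (invert busy blocks within the working day).
Ulla free: 09:00-12:00, 15:45-18:00.
Gita free: 09:00-11:00, 16:15-16:45 (invert busy blocks within the working day).
Erik free: 10:00-11:45, 12:30-14:00, 15:15-15:45.
Sofia ∩ Freya: 09:00-10:15, 17:15-18:00.
Sofia ∩ Freya ∩ Maria: 10:00-10:15, 17:15-18:00.
Sofia ∩ Freya ∩ Maria ∩ Ulla: 10:00-10:15, 17:15-18:00.
Sofia ∩ Freya ∩ Maria ∩ Ulla ∩ Gita: 10:00-10:15.
Sofia ∩ Freya ∩ Maria ∩ Ulla ∩ Gita ∩ Erik: 10:00-10:15.
No common window is at least 90 minutes long.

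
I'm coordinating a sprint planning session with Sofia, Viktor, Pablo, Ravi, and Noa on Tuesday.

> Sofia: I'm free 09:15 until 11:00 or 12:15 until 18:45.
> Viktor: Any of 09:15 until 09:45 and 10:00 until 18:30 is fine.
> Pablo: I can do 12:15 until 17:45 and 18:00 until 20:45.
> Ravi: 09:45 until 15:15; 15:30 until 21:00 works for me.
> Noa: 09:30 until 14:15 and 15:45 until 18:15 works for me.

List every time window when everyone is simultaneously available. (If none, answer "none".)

12:15-14:15, 15:45-17:45, 18:00-18:15

Sofia ∩ Viktor: 09:15-09:45, 10:00-11:00, 12:15-18:30.
Sofia ∩ Viktor ∩ Pablo: 12:15-17:45, 18:00-18:30.
Sofia ∩ Viktor ∩ Pablo ∩ Ravi: 12:15-15:15, 15:30-17:45, 18:00-18:30.
Sofia ∩ Viktor ∩ Pablo ∩ Ravi ∩ Noa: 12:15-14:15, 15:45-17:45, 18:00-18:15.
So the common availability across everyone is 12:15-14:15, 15:45-17:45, 18:00-18:15.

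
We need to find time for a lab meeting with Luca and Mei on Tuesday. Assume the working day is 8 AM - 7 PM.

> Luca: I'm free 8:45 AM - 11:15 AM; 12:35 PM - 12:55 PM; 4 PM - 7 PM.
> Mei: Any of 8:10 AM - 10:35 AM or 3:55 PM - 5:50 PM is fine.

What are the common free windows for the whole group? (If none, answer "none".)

Luca ∩ Mei: 08:45-10:35, 16:00-17:50.
Those are the intersection windows.

08:45-10:35, 16:00-17:50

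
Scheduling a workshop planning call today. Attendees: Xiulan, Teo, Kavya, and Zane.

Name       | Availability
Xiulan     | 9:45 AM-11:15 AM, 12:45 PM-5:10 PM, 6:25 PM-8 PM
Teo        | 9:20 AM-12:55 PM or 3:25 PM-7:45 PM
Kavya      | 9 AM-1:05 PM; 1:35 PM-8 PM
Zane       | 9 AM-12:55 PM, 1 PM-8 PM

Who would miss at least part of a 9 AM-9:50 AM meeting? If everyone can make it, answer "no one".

Xiulan: not fully free for 09:00-09:50. Teo: not fully free for 09:00-09:50. Kavya: free for 09:00-09:50. Zane: free for 09:00-09:50.

Teo, Xiulan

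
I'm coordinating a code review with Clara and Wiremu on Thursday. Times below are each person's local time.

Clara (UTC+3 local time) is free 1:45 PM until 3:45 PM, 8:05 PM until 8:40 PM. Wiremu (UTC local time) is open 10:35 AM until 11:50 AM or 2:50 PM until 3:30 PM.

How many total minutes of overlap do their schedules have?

Clara in UTC: 10:45-12:45, 17:05-17:40 (subtract 3h to convert from UTC+3).
Wiremu in UTC: 10:35-11:50, 14:50-15:30.
Clara ∩ Wiremu: 10:45-11:50.
Those are the intersection windows.
That's a single block of 65 minutes.

65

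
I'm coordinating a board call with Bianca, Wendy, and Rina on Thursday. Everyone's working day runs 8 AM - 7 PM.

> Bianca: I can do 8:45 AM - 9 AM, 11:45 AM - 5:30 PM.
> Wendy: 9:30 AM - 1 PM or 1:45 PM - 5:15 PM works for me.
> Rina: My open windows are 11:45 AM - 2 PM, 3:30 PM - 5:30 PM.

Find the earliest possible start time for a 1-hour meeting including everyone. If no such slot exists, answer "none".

Bianca ∩ Wendy: 11:45-13:00, 13:45-17:15.
Bianca ∩ Wendy ∩ Rina: 11:45-13:00, 13:45-14:00, 15:30-17:15.
So the common availability across everyone is 11:45-13:00, 13:45-14:00, 15:30-17:15.
The first common window of at least 60 minutes is 11:45-13:00, so the earliest start is 11:45.

11:45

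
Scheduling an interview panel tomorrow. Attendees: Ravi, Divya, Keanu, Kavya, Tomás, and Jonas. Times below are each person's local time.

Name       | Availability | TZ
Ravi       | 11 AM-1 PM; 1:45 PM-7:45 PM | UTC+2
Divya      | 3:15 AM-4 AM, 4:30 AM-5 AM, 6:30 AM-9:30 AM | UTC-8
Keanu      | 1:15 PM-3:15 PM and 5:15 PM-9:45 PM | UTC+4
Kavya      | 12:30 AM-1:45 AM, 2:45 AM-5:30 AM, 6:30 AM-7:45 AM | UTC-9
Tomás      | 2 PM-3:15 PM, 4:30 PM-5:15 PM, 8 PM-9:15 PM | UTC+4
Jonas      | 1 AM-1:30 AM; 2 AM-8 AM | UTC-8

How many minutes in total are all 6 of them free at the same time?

Ravi in UTC: 09:00-11:00, 11:45-17:45 (subtract 2h to convert from UTC+2).
Divya in UTC: 11:15-12:00, 12:30-13:00, 14:30-17:30 (add 8h to convert from UTC-8).
Keanu in UTC: 09:15-11:15, 13:15-17:45 (subtract 4h to convert from UTC+4).
Kavya in UTC: 09:30-10:45, 11:45-14:30, 15:30-16:45 (add 9h to convert from UTC-9).
Tomás in UTC: 10:00-11:15, 12:30-13:15, 16:00-17:15 (subtract 4h to convert from UTC+4).
Jonas in UTC: 09:00-09:30, 10:00-16:00 (add 8h to convert from UTC-8).
Ravi ∩ Divya: 11:45-12:00, 12:30-13:00, 14:30-17:30.
Ravi ∩ Divya ∩ Keanu: 14:30-17:30.
Ravi ∩ Divya ∩ Keanu ∩ Kavya: 15:30-16:45.
Ravi ∩ Divya ∩ Keanu ∩ Kavya ∩ Tomás: 16:00-16:45.
Ravi ∩ Divya ∩ Keanu ∩ Kavya ∩ Tomás ∩ Jonas: ∅.
There is no time when everyone is free.
There is no common window, so the total is 0 minutes.

0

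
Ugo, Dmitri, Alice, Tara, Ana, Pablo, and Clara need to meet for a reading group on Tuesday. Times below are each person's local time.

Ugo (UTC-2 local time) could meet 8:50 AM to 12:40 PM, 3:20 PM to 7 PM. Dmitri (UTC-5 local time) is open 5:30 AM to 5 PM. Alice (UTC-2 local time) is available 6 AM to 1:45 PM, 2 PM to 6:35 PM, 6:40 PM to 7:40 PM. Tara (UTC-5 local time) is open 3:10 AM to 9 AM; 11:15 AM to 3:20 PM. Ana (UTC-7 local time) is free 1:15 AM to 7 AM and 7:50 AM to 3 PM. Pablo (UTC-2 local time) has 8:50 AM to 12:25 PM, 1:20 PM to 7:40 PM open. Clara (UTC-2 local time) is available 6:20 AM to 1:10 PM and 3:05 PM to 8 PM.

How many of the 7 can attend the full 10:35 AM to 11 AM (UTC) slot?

5

Ugo in UTC: 10:50-14:40, 17:20-21:00 (add 2h to convert from UTC-2).
Dmitri in UTC: 10:30-22:00 (add 5h to convert from UTC-5).
Alice in UTC: 08:00-15:45, 16:00-20:35, 20:40-21:40 (add 2h to convert from UTC-2).
Tara in UTC: 08:10-14:00, 16:15-20:20 (add 5h to convert from UTC-5).
Ana in UTC: 08:15-14:00, 14:50-22:00 (add 7h to convert from UTC-7).
Pablo in UTC: 10:50-14:25, 15:20-21:40 (add 2h to convert from UTC-2).
Clara in UTC: 08:20-15:10, 17:05-22:00 (add 2h to convert from UTC-2).
Dmitri, Alice, Tara, Ana, and Clara can make the full 10:35-11:00 slot — that's 5.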